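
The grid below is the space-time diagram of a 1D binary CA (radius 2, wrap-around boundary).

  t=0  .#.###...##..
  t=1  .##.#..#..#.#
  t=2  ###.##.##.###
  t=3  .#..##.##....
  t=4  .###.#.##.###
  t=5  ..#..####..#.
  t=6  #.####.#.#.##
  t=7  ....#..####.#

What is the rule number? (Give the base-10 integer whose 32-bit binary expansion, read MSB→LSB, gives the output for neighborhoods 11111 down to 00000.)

1115389875

  nb #####: next=.  (t=2,i=0, bit31=0)
  nb ####.: next=#  (t=2,i=1, bit30=1)
  nb ###.#: next=.  (t=2,i=2, bit29=0)
  nb ###..: next=.  (t=0,i=5, bit28=0)
  nb ##.##: next=.  (t=2,i=3, bit27=0)
  nb ##.#.: next=.  (t=1,i=3, bit26=0)
  nb ##..#: next=#  (t=5,i=9, bit25=1)
  nb ##...: next=.  (t=0,i=6, bit24=0)
  nb #.###: next=.  (t=0,i=3, bit23=0)
  nb #.##.: next=#  (t=1,i=1, bit22=1)
  nb #.#.#: next=#  (t=1,i=12, bit21=1)
  nb #.#..: next=#  (t=1,i=4, bit20=1)
  nb #..##: next=#  (t=3,i=3, bit19=1)
  nb #..#.: next=.  (t=1,i=6, bit18=0)
  nb #...#: next=#  (t=0,i=7, bit17=1)
  nb #....: next=#  (t=3,i=10, bit16=1)
  nb .####: next=.  (t=2,i=11, bit15=0)
  nb .###.: next=#  (t=0,i=4, bit14=1)
  nb .##.#: next=#  (t=1,i=2, bit13=1)
  nb .##..: next=#  (t=0,i=10, bit12=1)
  nb .#.##: next=#  (t=0,i=2, bit11=1)
  nb .#.#.: next=#  (t=1,i=11, bit10=1)
  nb .#..#: next=#  (t=1,i=5, bit9=1)
  nb .#...: next=#  (t=5,i=12, bit8=1)
  nb ..###: next=#  (t=5,i=5, bit7=1)
  nb ..##.: next=.  (t=0,i=9, bit6=0)
  nb ..#.#: next=#  (t=0,i=1, bit5=1)
  nb ..#..: next=#  (t=1,i=7, bit4=1)
  nb ...##: next=.  (t=0,i=8, bit3=0)
  nb ...#.: next=.  (t=0,i=0, bit2=0)
  nb ....#: next=#  (t=3,i=12, bit1=1)
  nb .....: next=#  (t=3,i=11, bit0=1)
  bits 01000010011110110111111110110011 = 1115389875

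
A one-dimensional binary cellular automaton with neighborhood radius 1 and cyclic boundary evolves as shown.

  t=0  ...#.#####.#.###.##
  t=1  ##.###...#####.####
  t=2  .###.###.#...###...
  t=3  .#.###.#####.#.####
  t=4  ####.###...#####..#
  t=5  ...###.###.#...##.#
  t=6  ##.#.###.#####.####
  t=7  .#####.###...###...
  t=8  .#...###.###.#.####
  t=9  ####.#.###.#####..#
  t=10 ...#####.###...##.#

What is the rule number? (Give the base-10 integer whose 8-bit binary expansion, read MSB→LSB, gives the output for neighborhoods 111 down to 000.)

  ###|.  b7=0 t=0,i=6
  ##.|#  b6=1 t=0,i=9
  #.#|#  b5=1 t=0,i=4
  #..|#  b4=1 t=0,i=0
  .##|#  b3=1 t=0,i=5
  .#.|#  b2=1 t=0,i=3
  ..#|.  b1=0 t=0,i=2
  ...|#  b0=1 t=0,i=1
  bits 01111101 = 125

125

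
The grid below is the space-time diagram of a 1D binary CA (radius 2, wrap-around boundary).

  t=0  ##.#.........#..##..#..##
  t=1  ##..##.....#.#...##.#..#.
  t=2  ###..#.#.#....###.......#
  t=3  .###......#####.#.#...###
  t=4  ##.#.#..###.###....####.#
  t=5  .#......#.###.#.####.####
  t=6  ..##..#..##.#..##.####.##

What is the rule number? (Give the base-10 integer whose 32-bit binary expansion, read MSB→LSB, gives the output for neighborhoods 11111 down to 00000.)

4207090074

  ##### -> #   bit 31 = 1  t=3,i=12
  ####. -> #   bit 30 = 1  t=0,i=0
  ###.# -> #   bit 29 = 1  t=0,i=1
  ###.. -> #   bit 28 = 1  t=2,i=2
  ##.## -> #   bit 27 = 1  t=3,i=0
  ##.#. -> .   bit 26 = 0  t=0,i=2
  ##..# -> #   bit 25 = 1  t=0,i=18
  ##... -> .   bit 24 = 0  t=1,i=6
  #.### -> #   bit 23 = 1  t=3,i=1
  #.##. -> #   bit 22 = 1  t=1,i=0
  #.#.# -> .   bit 21 = 0  t=2,i=7
  #.#.. -> .   bit 20 = 0  t=0,i=3
  #..## -> .   bit 19 = 0  t=0,i=15
  #..#. -> .   bit 18 = 0  t=0,i=19
  #...# -> #   bit 17 = 1  t=1,i=15
  #.... -> #   bit 16 = 1  t=0,i=5
  .#### -> .   bit 15 = 0  t=0,i=24
  .###. -> .   bit 14 = 0  t=2,i=15
  .##.# -> .   bit 13 = 0  t=1,i=18
  .##.. -> #   bit 12 = 1  t=0,i=17
  .#.## -> #   bit 11 = 1  t=1,i=24
  .#.#. -> .   bit 10 = 0  t=1,i=12
  .#..# -> .   bit 9 = 0  t=0,i=14
  .#... -> #   bit 8 = 1  t=0,i=4
  ..### -> #   bit 7 = 1  t=0,i=23
  ..##. -> .   bit 6 = 0  t=0,i=16
  ..#.# -> .   bit 5 = 0  t=1,i=11
  ..#.. -> #   bit 4 = 1  t=0,i=13
  ...## -> #   bit 3 = 1  t=1,i=16
  ...#. -> .   bit 2 = 0  t=0,i=12
  ....# -> #   bit 1 = 1  t=0,i=11
  ..... -> .   bit 0 = 0  t=0,i=6
  bits 11111010110000110001100110011010 = 4207090074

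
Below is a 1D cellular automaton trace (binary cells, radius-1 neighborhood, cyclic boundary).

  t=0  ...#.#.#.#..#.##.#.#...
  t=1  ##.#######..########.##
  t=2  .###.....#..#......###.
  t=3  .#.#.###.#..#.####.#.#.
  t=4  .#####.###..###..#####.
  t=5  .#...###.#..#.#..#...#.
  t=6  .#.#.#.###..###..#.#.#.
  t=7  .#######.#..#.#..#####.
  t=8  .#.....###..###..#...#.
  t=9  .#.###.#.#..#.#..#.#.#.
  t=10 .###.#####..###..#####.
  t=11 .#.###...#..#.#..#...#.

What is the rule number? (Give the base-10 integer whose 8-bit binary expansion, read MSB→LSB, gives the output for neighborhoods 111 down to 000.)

  ### -> .   bit 7 = 0  t=1,i=0
  ##. -> #   bit 6 = 1  t=0,i=15
  #.# -> #   bit 5 = 1  t=0,i=4
  #.. -> .   bit 4 = 0  t=0,i=10
  .## -> #   bit 3 = 1  t=0,i=14
  .#. -> #   bit 2 = 1  t=0,i=3
  ..# -> .   bit 1 = 0  t=0,i=2
  ... -> #   bit 0 = 1  t=0,i=0
  bits 01101101 = 109

109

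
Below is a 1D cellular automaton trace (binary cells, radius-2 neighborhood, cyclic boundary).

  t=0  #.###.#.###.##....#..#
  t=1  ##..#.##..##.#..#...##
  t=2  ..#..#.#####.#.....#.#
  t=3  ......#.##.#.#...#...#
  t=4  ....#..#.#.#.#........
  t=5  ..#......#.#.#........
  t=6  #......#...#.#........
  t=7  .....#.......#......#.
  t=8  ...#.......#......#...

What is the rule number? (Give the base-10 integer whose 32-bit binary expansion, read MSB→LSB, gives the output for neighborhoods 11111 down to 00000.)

  nb #####: next=#  (t=2,i=9, bit31=1)
  nb ####.: next=.  (t=1,i=0, bit30=0)
  nb ###.#: next=#  (t=0,i=4, bit29=1)
  nb ###..: next=.  (t=1,i=1, bit28=0)
  nb ##.##: next=#  (t=0,i=1, bit27=1)
  nb ##.#.: next=.  (t=0,i=5, bit26=0)
  nb ##..#: next=#  (t=1,i=2, bit25=1)
  nb ##...: next=.  (t=0,i=14, bit24=0)
  nb #.###: next=.  (t=0,i=2, bit23=0)
  nb #.##.: next=.  (t=0,i=12, bit22=0)
  nb #.#.#: next=#  (t=0,i=6, bit21=1)
  nb #.#..: next=#  (t=1,i=13, bit20=1)
  nb #..##: next=#  (t=0,i=20, bit19=1)
  nb #..#.: next=.  (t=1,i=3, bit18=0)
  nb #...#: next=.  (t=1,i=18, bit17=0)
  nb #....: next=.  (t=0,i=15, bit16=0)
  nb .####: next=#  (t=1,i=21, bit15=1)
  nb .###.: next=.  (t=0,i=3, bit14=0)
  nb .##.#: next=#  (t=0,i=0, bit13=1)
  nb .##..: next=#  (t=0,i=13, bit12=1)
  nb .#.##: next=#  (t=0,i=7, bit11=1)
  nb .#.#.: next=.  (t=2,i=20, bit10=0)
  nb .#..#: next=.  (t=0,i=19, bit9=0)
  nb .#...: next=.  (t=1,i=17, bit8=0)
  nb ..###: next=.  (t=1,i=20, bit7=0)
  nb ..##.: next=#  (t=0,i=21, bit6=1)
  nb ..#.#: next=.  (t=1,i=4, bit5=0)
  nb ..#..: next=.  (t=0,i=18, bit4=0)
  nb ...##: next=#  (t=1,i=19, bit3=1)
  nb ...#.: next=.  (t=0,i=17, bit2=0)
  nb ....#: next=#  (t=0,i=16, bit1=1)
  nb .....: next=.  (t=2,i=16, bit0=0)
  bits 10101010001110001011100001001010 = 2855843914

2855843914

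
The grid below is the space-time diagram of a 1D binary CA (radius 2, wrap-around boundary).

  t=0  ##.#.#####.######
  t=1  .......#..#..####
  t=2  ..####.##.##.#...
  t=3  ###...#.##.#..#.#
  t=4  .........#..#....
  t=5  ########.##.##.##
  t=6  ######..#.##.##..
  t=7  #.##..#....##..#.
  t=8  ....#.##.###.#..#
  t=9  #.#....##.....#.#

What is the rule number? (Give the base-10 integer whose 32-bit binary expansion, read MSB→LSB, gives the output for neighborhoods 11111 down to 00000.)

  nb #####: next=#  (t=0,i=7, bit31=1)
  nb ####.: next=.  (t=0,i=0, bit30=0)
  nb ###.#: next=.  (t=0,i=1, bit29=0)
  nb ###..: next=.  (t=1,i=16, bit28=0)
  nb ##.##: next=#  (t=0,i=10, bit27=1)
  nb ##.#.: next=.  (t=0,i=2, bit26=0)
  nb ##..#: next=#  (t=6,i=6, bit25=1)
  nb ##...: next=.  (t=1,i=0, bit24=0)
  nb #.###: next=.  (t=0,i=5, bit23=0)
  nb #.##.: next=.  (t=2,i=7, bit22=0)
  nb #.#.#: next=.  (t=0,i=3, bit21=0)
  nb #.#..: next=.  (t=2,i=13, bit20=0)
  nb #..##: next=.  (t=1,i=12, bit19=0)
  nb #..#.: next=.  (t=1,i=9, bit18=0)
  nb #...#: next=.  (t=3,i=4, bit17=0)
  nb #....: next=.  (t=1,i=1, bit16=0)
  nb .####: next=.  (t=0,i=6, bit15=0)
  nb .###.: next=.  (t=8,i=10, bit14=0)
  nb .##.#: next=#  (t=2,i=8, bit13=1)
  nb .##..: next=.  (t=6,i=14, bit12=0)
  nb .#.##: next=.  (t=0,i=4, bit11=0)
  nb .#.#.: next=#  (t=7,i=16, bit10=1)
  nb .#..#: next=#  (t=1,i=8, bit9=1)
  nb .#...: next=#  (t=2,i=14, bit8=1)
  nb ..###: next=#  (t=1,i=13, bit7=1)
  nb ..##.: next=#  (t=7,i=11, bit6=1)
  nb ..#.#: next=.  (t=3,i=6, bit5=0)
  nb ..#..: next=#  (t=1,i=7, bit4=1)
  nb ...##: next=#  (t=2,i=1, bit3=1)
  nb ...#.: next=.  (t=1,i=6, bit2=0)
  nb ....#: next=#  (t=1,i=5, bit1=1)
  nb .....: next=#  (t=1,i=2, bit0=1)
  bits 10001010000000000010011111011011 = 2315266011

2315266011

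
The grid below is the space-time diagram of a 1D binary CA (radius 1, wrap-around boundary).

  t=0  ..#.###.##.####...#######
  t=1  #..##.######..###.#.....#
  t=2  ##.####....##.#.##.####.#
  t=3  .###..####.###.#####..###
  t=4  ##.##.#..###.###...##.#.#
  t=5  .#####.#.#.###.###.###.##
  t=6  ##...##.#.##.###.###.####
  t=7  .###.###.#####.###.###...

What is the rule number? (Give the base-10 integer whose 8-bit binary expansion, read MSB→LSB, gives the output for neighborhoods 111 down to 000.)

  [7] ### => .  t=0,i=5
  [6] ##. => #  t=0,i=6
  [5] #.# => #  t=0,i=3
  [4] #.. => #  t=0,i=0
  [3] .## => #  t=0,i=4
  [2] .#. => .  t=0,i=2
  [1] ..# => .  t=0,i=1
  [0] ... => #  t=0,i=16
  bits 01111001 = 121

121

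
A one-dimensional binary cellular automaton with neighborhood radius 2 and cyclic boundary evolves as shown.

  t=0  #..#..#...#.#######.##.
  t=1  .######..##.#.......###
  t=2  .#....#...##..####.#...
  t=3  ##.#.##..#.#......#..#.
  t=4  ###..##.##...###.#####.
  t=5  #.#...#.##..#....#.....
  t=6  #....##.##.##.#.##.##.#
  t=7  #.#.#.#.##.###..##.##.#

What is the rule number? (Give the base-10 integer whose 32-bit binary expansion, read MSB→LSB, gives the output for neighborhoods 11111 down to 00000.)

  #####|.  b31=0 t=0,i=14
  ####.|.  b30=0 t=0,i=17
  ###.#|.  b29=0 t=0,i=18
  ###..|#  b28=1 t=1,i=6
  ##.##|.  b27=0 t=0,i=19
  ##.#.|#  b26=1 t=0,i=22
  ##..#|.  b25=0 t=1,i=7
  ##...|.  b24=0 t=4,i=10
  #.###|#  b23=1 t=0,i=12
  #.##.|#  b22=1 t=0,i=20
  #.#.#|.  b21=0 t=3,i=3
  #.#..|.  b20=0 t=0,i=0
  #..##|.  b19=0 t=1,i=8
  #..#.|#  b18=1 t=0,i=2
  #...#|.  b17=0 t=0,i=8
  #....|#  b16=1 t=1,i=14
  .####|.  b15=0 t=0,i=13
  .###.|.  b14=0 t=1,i=21
  .##.#|#  b13=1 t=0,i=21
  .##..|#  b12=1 t=2,i=11
  .#.##|.  b11=0 t=0,i=11
  .#.#.|.  b10=0 t=3,i=10
  .#..#|#  b9=1 t=0,i=1
  .#...|.  b8=0 t=0,i=7
  ..###|.  b7=0 t=1,i=20
  ..##.|.  b6=0 t=1,i=9
  ..#.#|#  b5=1 t=0,i=10
  ..#..|#  b4=1 t=0,i=3
  ...##|#  b3=1 t=1,i=19
  ...#.|#  b2=1 t=0,i=9
  ....#|.  b1=0 t=1,i=18
  .....|#  b0=1 t=1,i=15
  bits 00010100110001010011001000111101 = 348467773

348467773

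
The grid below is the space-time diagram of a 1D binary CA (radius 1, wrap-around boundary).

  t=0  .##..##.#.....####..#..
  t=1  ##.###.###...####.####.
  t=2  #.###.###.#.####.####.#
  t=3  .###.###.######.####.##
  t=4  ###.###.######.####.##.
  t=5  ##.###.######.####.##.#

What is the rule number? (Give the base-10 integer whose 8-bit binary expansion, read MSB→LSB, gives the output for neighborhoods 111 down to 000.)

  ### -> #   bit 7 = 1  t=0,i=15
  ##. -> .   bit 6 = 0  t=0,i=2
  #.# -> #   bit 5 = 1  t=0,i=7
  #.. -> #   bit 4 = 1  t=0,i=3
  .## -> #   bit 3 = 1  t=0,i=1
  .#. -> #   bit 2 = 1  t=0,i=8
  ..# -> #   bit 1 = 1  t=0,i=0
  ... -> .   bit 0 = 0  t=0,i=10
  bits 10111110 = 190

190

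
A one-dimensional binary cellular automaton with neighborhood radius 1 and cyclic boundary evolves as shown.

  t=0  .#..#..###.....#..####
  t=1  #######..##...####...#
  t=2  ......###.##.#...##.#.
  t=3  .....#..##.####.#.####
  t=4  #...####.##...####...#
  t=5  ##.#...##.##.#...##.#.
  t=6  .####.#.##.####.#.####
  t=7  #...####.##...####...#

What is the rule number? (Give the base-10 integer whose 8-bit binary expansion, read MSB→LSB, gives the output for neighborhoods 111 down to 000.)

118

  nb ###: next=.  (t=0,i=8, bit7=0)
  nb ##.: next=#  (t=0,i=9, bit6=1)
  nb #.#: next=#  (t=0,i=0, bit5=1)
  nb #..: next=#  (t=0,i=2, bit4=1)
  nb .##: next=.  (t=0,i=7, bit3=0)
  nb .#.: next=#  (t=0,i=1, bit2=1)
  nb ..#: next=#  (t=0,i=3, bit1=1)
  nb ...: next=.  (t=0,i=11, bit0=0)
  bits 01110110 = 118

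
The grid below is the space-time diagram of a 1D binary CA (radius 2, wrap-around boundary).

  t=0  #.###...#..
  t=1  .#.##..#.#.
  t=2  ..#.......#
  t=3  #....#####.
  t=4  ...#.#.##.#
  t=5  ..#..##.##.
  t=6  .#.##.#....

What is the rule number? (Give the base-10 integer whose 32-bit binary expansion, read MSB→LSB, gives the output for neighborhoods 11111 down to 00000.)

3559418503

  [31] ##### => #  t=3,i=7
  [30] ####. => #  t=3,i=8
  [29] ###.# => .  t=3,i=9
  [28] ###.. => #  t=0,i=4
  [27] ##.## => .  t=5,i=7
  [26] ##.#. => #  t=3,i=10
  [25] ##..# => .  t=1,i=5
  [24] ##... => .  t=0,i=5
  [23] #.### => .  t=0,i=2
  [22] #.##. => .  t=1,i=3
  [21] #.#.# => #  t=4,i=5
  [20] #.#.. => .  t=1,i=9
  [19] #..## => #  t=5,i=4
  [18] #..#. => .  t=0,i=10
  [17] #...# => .  t=0,i=6
  [16] #.... => .  t=2,i=4
  [15] .#### => .  t=3,i=6
  [14] .###. => #  t=0,i=3
  [13] .##.# => #  t=4,i=8
  [12] .##.. => .  t=1,i=4
  [11] .#.## => #  t=0,i=1
  [10] .#.#. => .  t=1,i=8
  [9] .#..# => #  t=0,i=9
  [8] .#... => .  t=2,i=3
  [7] ..### => #  t=3,i=5
  [6] ..##. => .  t=5,i=5
  [5] ..#.# => .  t=0,i=0
  [4] ..#.. => .  t=0,i=8
  [3] ...## => .  t=3,i=4
  [2] ...#. => #  t=0,i=7
  [1] ....# => #  t=2,i=8
  [0] ..... => #  t=2,i=5
  bits 11010100001010000110101010000111 = 3559418503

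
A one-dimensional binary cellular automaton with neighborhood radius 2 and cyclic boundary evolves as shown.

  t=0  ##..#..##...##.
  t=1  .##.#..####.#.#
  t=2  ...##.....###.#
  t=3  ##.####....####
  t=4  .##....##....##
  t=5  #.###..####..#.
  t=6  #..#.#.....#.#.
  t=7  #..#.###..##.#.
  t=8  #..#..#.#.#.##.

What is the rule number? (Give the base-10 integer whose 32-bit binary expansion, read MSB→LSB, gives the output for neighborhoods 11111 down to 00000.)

2939375988

  ##### -> #   bit 31 = 1  t=3,i=13
  ####. -> .   bit 30 = 0  t=1,i=9
  ###.# -> #   bit 29 = 1  t=1,i=10
  ###.. -> .   bit 28 = 0  t=3,i=6
  ##.## -> #   bit 27 = 1  t=0,i=14
  ##.#. -> #   bit 26 = 1  t=1,i=3
  ##..# -> #   bit 25 = 1  t=0,i=2
  ##... -> #   bit 24 = 1  t=0,i=9
  #.### -> .   bit 23 = 0  t=3,i=3
  #.##. -> .   bit 22 = 0  t=0,i=0
  #.#.# -> #   bit 21 = 1  t=1,i=12
  #.#.. -> #   bit 20 = 1  t=1,i=4
  #..## -> .   bit 19 = 0  t=0,i=6
  #..#. -> .   bit 18 = 0  t=0,i=3
  #...# -> #   bit 17 = 1  t=0,i=10
  #.... -> #   bit 16 = 1  t=2,i=6
  .#### -> .   bit 15 = 0  t=1,i=8
  .###. -> #   bit 14 = 1  t=2,i=11
  .##.# -> .   bit 13 = 0  t=0,i=13
  .##.. -> #   bit 12 = 1  t=0,i=1
  .#.## -> .   bit 11 = 0  t=1,i=0
  .#.#. -> .   bit 10 = 0  t=1,i=13
  .#..# -> .   bit 9 = 0  t=0,i=5
  .#... -> #   bit 8 = 1  t=2,i=0
  ..### -> .   bit 7 = 0  t=1,i=7
  ..##. -> #   bit 6 = 1  t=0,i=7
  ..#.# -> #   bit 5 = 1  t=5,i=13
  ..#.. -> #   bit 4 = 1  t=0,i=4
  ...## -> .   bit 3 = 0  t=0,i=11
  ...#. -> #   bit 2 = 1  t=6,i=10
  ....# -> .   bit 1 = 0  t=2,i=8
  ..... -> .   bit 0 = 0  t=2,i=7
  bits 10101111001100110101000101110100 = 2939375988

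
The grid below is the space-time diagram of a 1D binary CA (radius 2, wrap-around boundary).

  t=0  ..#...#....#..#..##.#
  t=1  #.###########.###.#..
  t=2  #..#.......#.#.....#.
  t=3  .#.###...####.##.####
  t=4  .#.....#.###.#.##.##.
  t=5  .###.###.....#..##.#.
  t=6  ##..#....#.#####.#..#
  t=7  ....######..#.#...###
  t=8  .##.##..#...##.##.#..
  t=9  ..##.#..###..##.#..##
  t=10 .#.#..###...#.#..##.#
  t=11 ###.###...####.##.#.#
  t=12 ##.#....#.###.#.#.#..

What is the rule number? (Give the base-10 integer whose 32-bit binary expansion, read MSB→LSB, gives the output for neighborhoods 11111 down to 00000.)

  [31] ##### => .  t=1,i=4
  [30] ####. => #  t=1,i=11
  [29] ###.# => .  t=1,i=12
  [28] ###.. => .  t=3,i=5
  [27] ##.## => #  t=1,i=13
  [26] ##.#. => .  t=0,i=19
  [25] ##..# => .  t=4,i=20
  [24] ##... => .  t=3,i=6
  [23] #.### => .  t=1,i=2
  [22] #.##. => .  t=3,i=14
  [21] #.#.# => #  t=3,i=1
  [20] #.#.. => .  t=0,i=20
  [19] #..## => #  t=0,i=16
  [18] #..#. => .  t=0,i=1
  [17] #...# => #  t=0,i=4
  [16] #.... => #  t=0,i=8
  [15] .#### => #  t=1,i=3
  [14] .###. => .  t=1,i=15
  [13] .##.# => #  t=0,i=18
  [12] .##.. => #  t=4,i=19
  [11] .#.## => .  t=1,i=1
  [10] .#.#. => #  t=2,i=12
  [9] .#..# => #  t=0,i=0
  [8] .#... => #  t=0,i=3
  [7] ..### => #  t=3,i=9
  [6] ..##. => .  t=0,i=17
  [5] ..#.# => #  t=1,i=0
  [4] ..#.. => #  t=0,i=2
  [3] ...## => .  t=3,i=8
  [2] ...#. => #  t=0,i=5
  [1] ....# => #  t=0,i=9
  [0] ..... => .  t=2,i=6
  bits 01001000001010111011011110110110 = 1210824630

1210824630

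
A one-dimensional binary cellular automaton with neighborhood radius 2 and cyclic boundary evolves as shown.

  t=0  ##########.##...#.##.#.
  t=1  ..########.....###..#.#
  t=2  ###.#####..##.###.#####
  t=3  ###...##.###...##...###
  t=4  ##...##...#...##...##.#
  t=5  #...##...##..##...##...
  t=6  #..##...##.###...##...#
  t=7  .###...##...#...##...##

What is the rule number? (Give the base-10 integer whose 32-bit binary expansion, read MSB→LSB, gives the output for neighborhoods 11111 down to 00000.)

  nb #####: next=#  (t=0,i=2, bit31=1)
  nb ####.: next=#  (t=0,i=8, bit30=1)
  nb ###.#: next=#  (t=0,i=9, bit29=1)
  nb ###..: next=.  (t=1,i=9, bit28=0)
  nb ##.##: next=.  (t=0,i=10, bit27=0)
  nb ##.#.: next=#  (t=0,i=20, bit26=1)
  nb ##..#: next=#  (t=1,i=18, bit25=1)
  nb ##...: next=.  (t=0,i=13, bit24=0)
  nb #.###: next=.  (t=0,i=0, bit23=0)
  nb #.##.: next=.  (t=0,i=11, bit22=0)
  nb #.#.#: next=.  (t=0,i=21, bit21=0)
  nb #.#..: next=#  (t=1,i=22, bit20=1)
  nb #..##: next=#  (t=1,i=1, bit19=1)
  nb #..#.: next=#  (t=1,i=19, bit18=1)
  nb #...#: next=.  (t=0,i=14, bit17=0)
  nb #....: next=#  (t=1,i=11, bit16=1)
  nb .####: next=.  (t=0,i=1, bit15=0)
  nb .###.: next=#  (t=1,i=16, bit14=1)
  nb .##.#: next=.  (t=0,i=19, bit13=0)
  nb .##..: next=.  (t=0,i=12, bit12=0)
  nb .#.##: next=#  (t=0,i=17, bit11=1)
  nb .#.#.: next=#  (t=1,i=21, bit10=1)
  nb .#..#: next=#  (t=1,i=0, bit9=1)
  nb .#...: next=.  (t=4,i=11, bit8=0)
  nb ..###: next=#  (t=1,i=2, bit7=1)
  nb ..##.: next=#  (t=2,i=11, bit6=1)
  nb ..#.#: next=#  (t=0,i=16, bit5=1)
  nb ..#..: next=#  (t=4,i=10, bit4=1)
  nb ...##: next=#  (t=1,i=14, bit3=1)
  nb ...#.: next=#  (t=0,i=15, bit2=1)
  nb ....#: next=.  (t=1,i=13, bit1=0)
  nb .....: next=#  (t=1,i=12, bit0=1)
  bits 11100110000111010100111011111101 = 3860680445

3860680445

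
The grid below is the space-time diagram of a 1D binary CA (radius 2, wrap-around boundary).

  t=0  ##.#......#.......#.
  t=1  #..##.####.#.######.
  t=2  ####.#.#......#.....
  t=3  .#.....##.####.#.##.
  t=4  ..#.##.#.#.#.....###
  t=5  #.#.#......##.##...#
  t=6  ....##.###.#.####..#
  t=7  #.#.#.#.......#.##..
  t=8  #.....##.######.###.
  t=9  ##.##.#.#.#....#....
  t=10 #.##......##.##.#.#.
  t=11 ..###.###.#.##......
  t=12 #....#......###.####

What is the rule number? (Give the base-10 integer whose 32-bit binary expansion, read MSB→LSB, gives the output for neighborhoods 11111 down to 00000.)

  [31] ##### => .  t=1,i=15
  [30] ####. => .  t=1,i=8
  [29] ###.# => .  t=1,i=9
  [28] ###.. => #  t=4,i=19
  [27] ##.## => #  t=1,i=5
  [26] ##.#. => .  t=0,i=2
  [25] ##..# => #  t=3,i=19
  [24] ##... => #  t=5,i=16
  [23] #.### => .  t=1,i=6
  [22] #.##. => #  t=0,i=0
  [21] #.#.# => .  t=1,i=11
  [20] #.#.. => #  t=0,i=3
  [19] #..## => #  t=1,i=2
  [18] #..#. => .  t=3,i=0
  [17] #...# => .  t=5,i=17
  [16] #.... => .  t=0,i=5
  [15] .#### => #  t=1,i=7
  [14] .###. => .  t=4,i=18
  [13] .##.# => .  t=0,i=1
  [12] .##.. => #  t=3,i=18
  [11] .#.## => .  t=0,i=19
  [10] .#.#. => .  t=2,i=6
  [9] .#..# => #  t=1,i=1
  [8] .#... => #  t=0,i=4
  [7] ..### => .  t=2,i=0
  [6] ..##. => #  t=1,i=3
  [5] ..#.# => #  t=0,i=18
  [4] ..#.. => .  t=0,i=10
  [3] ...## => .  t=2,i=19
  [2] ...#. => #  t=0,i=9
  [1] ....# => #  t=0,i=8
  [0] ..... => #  t=0,i=6
  bits 00011011010110001001001101100111 = 458789735

458789735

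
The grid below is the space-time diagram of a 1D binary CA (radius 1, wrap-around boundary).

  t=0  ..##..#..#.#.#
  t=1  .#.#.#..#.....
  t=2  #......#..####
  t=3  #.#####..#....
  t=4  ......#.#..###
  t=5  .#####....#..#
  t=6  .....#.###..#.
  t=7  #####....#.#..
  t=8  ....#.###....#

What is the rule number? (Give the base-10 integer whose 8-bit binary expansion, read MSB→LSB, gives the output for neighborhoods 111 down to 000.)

  ###|.  b7=0 t=2,i=11
  ##.|#  b6=1 t=0,i=3
  #.#|.  b5=0 t=0,i=10
  #..|.  b4=0 t=0,i=0
  .##|.  b3=0 t=0,i=2
  .#.|.  b2=0 t=0,i=6
  ..#|#  b1=1 t=0,i=1
  ...|#  b0=1 t=1,i=10
  bits 01000011 = 67

67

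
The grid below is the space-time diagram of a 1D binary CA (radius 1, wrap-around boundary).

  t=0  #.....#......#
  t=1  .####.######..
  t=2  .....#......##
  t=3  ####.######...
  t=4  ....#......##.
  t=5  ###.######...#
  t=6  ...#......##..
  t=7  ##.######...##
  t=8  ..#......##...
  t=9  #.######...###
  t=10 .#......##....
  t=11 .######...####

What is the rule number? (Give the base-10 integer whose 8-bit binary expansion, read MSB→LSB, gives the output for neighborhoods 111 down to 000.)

53

  ###|.  b7=0 t=1,i=2
  ##.|.  b6=0 t=0,i=0
  #.#|#  b5=1 t=1,i=5
  #..|#  b4=1 t=0,i=1
  .##|.  b3=0 t=0,i=13
  .#.|#  b2=1 t=0,i=6
  ..#|.  b1=0 t=0,i=5
  ...|#  b0=1 t=0,i=2
  bits 00110101 = 53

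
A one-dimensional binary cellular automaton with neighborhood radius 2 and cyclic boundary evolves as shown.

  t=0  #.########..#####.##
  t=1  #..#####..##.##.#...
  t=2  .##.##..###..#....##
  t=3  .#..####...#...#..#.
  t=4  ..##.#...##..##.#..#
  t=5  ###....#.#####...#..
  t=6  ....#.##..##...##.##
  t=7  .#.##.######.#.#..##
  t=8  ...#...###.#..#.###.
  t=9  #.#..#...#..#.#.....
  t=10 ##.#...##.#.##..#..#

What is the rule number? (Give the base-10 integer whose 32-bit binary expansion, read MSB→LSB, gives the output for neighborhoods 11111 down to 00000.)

  #####|#  b31=1 t=0,i=4
  ####.|.  b30=0 t=0,i=8
  ###.#|#  b29=1 t=0,i=0
  ###..|.  b28=0 t=0,i=9
  ##.##|.  b27=0 t=0,i=1
  ##.#.|.  b26=0 t=1,i=15
  ##..#|#  b25=1 t=0,i=10
  ##...|.  b24=0 t=3,i=8
  #.###|.  b23=0 t=0,i=2
  #.##.|#  b22=1 t=1,i=13
  #.#.#|.  b21=0 t=7,i=1
  #.#..|.  b20=0 t=1,i=16
  #..##|#  b19=1 t=0,i=11
  #..#.|.  b18=0 t=2,i=12
  #...#|#  b17=1 t=1,i=18
  #....|#  b16=1 t=2,i=15
  .####|#  b15=1 t=0,i=3
  .###.|.  b14=0 t=0,i=19
  .##.#|.  b13=0 t=1,i=11
  .##..|#  b12=1 t=2,i=5
  .#.##|.  b11=0 t=5,i=8
  .#.#.|#  b10=1 t=7,i=14
  .#..#|#  b9=1 t=1,i=1
  .#...|.  b8=0 t=1,i=17
  ..###|.  b7=0 t=0,i=12
  ..##.|#  b6=1 t=1,i=10
  ..#.#|#  b5=1 t=5,i=7
  ..#..|.  b4=0 t=1,i=0
  ...##|.  b3=0 t=2,i=17
  ...#.|#  b2=1 t=1,i=19
  ....#|.  b1=0 t=2,i=16
  .....|.  b0=0 t=9,i=17
  bits 10100010010010111001011001100100 = 2722862692

2722862692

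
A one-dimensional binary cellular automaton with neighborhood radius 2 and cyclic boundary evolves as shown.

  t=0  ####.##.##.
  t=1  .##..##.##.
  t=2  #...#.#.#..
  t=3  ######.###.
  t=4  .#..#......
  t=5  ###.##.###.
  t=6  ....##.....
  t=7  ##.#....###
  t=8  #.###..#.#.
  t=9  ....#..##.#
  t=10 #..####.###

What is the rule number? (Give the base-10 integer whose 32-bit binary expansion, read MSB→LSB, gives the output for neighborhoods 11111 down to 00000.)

1415227197

  ##### -> .   bit 31 = 0  t=3,i=2
  ####. -> #   bit 30 = 1  t=0,i=2
  ###.# -> .   bit 29 = 0  t=0,i=3
  ###.. -> #   bit 28 = 1  t=8,i=4
  ##.## -> .   bit 27 = 0  t=0,i=4
  ##.#. -> #   bit 26 = 1  t=7,i=2
  ##..# -> .   bit 25 = 0  t=1,i=3
  ##... -> .   bit 24 = 0  t=6,i=6
  #.### -> .   bit 23 = 0  t=0,i=0
  #.##. -> #   bit 22 = 1  t=0,i=5
  #.#.# -> .   bit 21 = 0  t=2,i=6
  #.#.. -> #   bit 20 = 1  t=2,i=8
  #..## -> #   bit 19 = 1  t=1,i=0
  #..#. -> .   bit 18 = 0  t=2,i=10
  #...# -> #   bit 17 = 1  t=2,i=2
  #.... -> .   bit 16 = 0  t=4,i=6
  .#### -> #   bit 15 = 1  t=0,i=1
  .###. -> .   bit 14 = 0  t=3,i=8
  .##.# -> #   bit 13 = 1  t=0,i=6
  .##.. -> .   bit 12 = 0  t=1,i=2
  .#.## -> .   bit 11 = 0  t=8,i=1
  .#.#. -> #   bit 10 = 1  t=2,i=5
  .#..# -> #   bit 9 = 1  t=2,i=9
  .#... -> #   bit 8 = 1  t=2,i=1
  ..### -> .   bit 7 = 0  t=7,i=8
  ..##. -> .   bit 6 = 0  t=1,i=1
  ..#.# -> #   bit 5 = 1  t=2,i=4
  ..#.. -> #   bit 4 = 1  t=2,i=0
  ...## -> #   bit 3 = 1  t=6,i=3
  ...#. -> #   bit 2 = 1  t=2,i=3
  ....# -> .   bit 1 = 0  t=4,i=10
  ..... -> #   bit 0 = 1  t=4,i=7
  bits 01010100010110101010011100111101 = 1415227197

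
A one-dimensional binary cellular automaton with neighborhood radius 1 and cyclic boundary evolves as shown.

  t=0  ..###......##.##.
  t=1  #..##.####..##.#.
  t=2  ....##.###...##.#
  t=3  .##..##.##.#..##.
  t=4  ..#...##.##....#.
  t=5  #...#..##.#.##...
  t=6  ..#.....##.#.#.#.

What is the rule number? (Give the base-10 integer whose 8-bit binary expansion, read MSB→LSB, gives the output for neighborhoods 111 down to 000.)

225

  ###|#  b7=1 t=0,i=3
  ##.|#  b6=1 t=0,i=4
  #.#|#  b5=1 t=0,i=13
  #..|.  b4=0 t=0,i=5
  .##|.  b3=0 t=0,i=2
  .#.|.  b2=0 t=1,i=0
  ..#|.  b1=0 t=0,i=1
  ...|#  b0=1 t=0,i=0
  bits 11100001 = 225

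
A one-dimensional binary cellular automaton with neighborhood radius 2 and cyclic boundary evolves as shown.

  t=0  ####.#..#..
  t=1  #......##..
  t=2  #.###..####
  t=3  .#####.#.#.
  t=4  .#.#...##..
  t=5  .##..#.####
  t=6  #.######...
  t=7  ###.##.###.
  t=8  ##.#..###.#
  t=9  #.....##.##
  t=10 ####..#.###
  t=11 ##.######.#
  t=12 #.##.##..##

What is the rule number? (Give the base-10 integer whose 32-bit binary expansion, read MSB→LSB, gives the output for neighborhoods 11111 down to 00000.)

  #####|#  b31=1 t=2,i=9
  ####.|.  b30=0 t=0,i=2
  ###.#|.  b29=0 t=0,i=3
  ###..|#  b28=1 t=2,i=4
  ##.##|#  b27=1 t=2,i=1
  ##.#.|.  b26=0 t=0,i=4
  ##..#|#  b25=1 t=1,i=9
  ##...|#  b24=1 t=4,i=9
  #.###|#  b23=1 t=2,i=2
  #.##.|.  b22=0 t=5,i=1
  #.#.#|#  b21=1 t=3,i=7
  #.#..|.  b20=0 t=0,i=5
  #..##|.  b19=0 t=0,i=10
  #..#.|#  b18=1 t=0,i=7
  #...#|#  b17=1 t=4,i=5
  #....|#  b16=1 t=1,i=2
  .####|.  b15=0 t=0,i=1
  .###.|#  b14=1 t=2,i=3
  .##.#|.  b13=0 t=7,i=5
  .##..|#  b12=1 t=1,i=8
  .#.##|#  b11=1 t=5,i=6
  .#.#.|#  b10=1 t=3,i=8
  .#..#|.  b9=0 t=0,i=6
  .#...|.  b8=0 t=1,i=1
  ..###|#  b7=1 t=0,i=0
  ..##.|#  b6=1 t=1,i=7
  ..#.#|#  b5=1 t=4,i=1
  ..#..|#  b4=1 t=0,i=8
  ...##|.  b3=0 t=1,i=6
  ...#.|.  b2=0 t=4,i=0
  ....#|.  b1=0 t=1,i=5
  .....|#  b0=1 t=1,i=3
  bits 10011011101001110101110011110001 = 2611436785

2611436785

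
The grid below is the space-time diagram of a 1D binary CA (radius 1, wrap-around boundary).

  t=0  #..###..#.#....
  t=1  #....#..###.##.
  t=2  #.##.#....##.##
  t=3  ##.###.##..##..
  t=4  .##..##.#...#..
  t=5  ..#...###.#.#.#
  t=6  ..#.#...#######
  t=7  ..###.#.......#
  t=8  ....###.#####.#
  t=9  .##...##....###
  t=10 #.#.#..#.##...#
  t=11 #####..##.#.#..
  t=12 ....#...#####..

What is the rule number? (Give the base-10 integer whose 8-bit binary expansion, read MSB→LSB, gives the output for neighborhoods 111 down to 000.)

  ### -> .   bit 7 = 0  t=0,i=4
  ##. -> #   bit 6 = 1  t=0,i=5
  #.# -> #   bit 5 = 1  t=0,i=9
  #.. -> .   bit 4 = 0  t=0,i=1
  .## -> .   bit 3 = 0  t=0,i=3
  .#. -> #   bit 2 = 1  t=0,i=0
  ..# -> .   bit 1 = 0  t=0,i=2
  ... -> #   bit 0 = 1  t=0,i=12
  bits 01100101 = 101

101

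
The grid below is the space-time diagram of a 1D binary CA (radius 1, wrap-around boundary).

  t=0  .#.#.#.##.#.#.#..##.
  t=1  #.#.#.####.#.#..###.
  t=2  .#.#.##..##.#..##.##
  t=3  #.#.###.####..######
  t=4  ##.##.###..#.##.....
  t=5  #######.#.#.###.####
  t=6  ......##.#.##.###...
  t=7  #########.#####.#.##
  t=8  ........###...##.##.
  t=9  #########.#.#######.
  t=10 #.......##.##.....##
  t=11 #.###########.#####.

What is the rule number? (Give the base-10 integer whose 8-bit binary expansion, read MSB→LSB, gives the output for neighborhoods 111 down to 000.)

107

  ### -> .   bit 7 = 0  t=1,i=7
  ##. -> #   bit 6 = 1  t=0,i=8
  #.# -> #   bit 5 = 1  t=0,i=2
  #.. -> .   bit 4 = 0  t=0,i=15
  .## -> #   bit 3 = 1  t=0,i=7
  .#. -> .   bit 2 = 0  t=0,i=1
  ..# -> #   bit 1 = 1  t=0,i=0
  ... -> #   bit 0 = 1  t=4,i=16
  bits 01101011 = 107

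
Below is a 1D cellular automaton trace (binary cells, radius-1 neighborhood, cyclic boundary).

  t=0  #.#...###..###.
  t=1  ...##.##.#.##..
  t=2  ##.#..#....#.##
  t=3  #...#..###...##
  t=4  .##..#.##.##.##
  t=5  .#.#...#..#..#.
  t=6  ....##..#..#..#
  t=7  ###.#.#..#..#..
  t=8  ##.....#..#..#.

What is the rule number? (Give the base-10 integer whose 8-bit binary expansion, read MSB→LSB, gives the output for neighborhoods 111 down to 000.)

153

  [7] ### => #  t=0,i=7
  [6] ##. => .  t=0,i=8
  [5] #.# => .  t=0,i=1
  [4] #.. => #  t=0,i=3
  [3] .## => #  t=0,i=6
  [2] .#. => .  t=0,i=0
  [1] ..# => .  t=0,i=5
  [0] ... => #  t=0,i=4
  bits 10011001 = 153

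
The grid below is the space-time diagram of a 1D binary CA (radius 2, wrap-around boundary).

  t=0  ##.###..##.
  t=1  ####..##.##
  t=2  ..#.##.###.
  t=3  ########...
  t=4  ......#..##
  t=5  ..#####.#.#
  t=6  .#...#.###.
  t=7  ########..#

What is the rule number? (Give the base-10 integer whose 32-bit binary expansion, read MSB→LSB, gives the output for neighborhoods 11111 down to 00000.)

1324236095

  ##### -> .   bit 31 = 0  t=1,i=0
  ####. -> #   bit 30 = 1  t=1,i=2
  ###.# -> .   bit 29 = 0  t=5,i=6
  ###.. -> .   bit 28 = 0  t=0,i=5
  ##.## -> #   bit 27 = 1  t=0,i=2
  ##.#. -> #   bit 26 = 1  t=5,i=7
  ##..# -> #   bit 25 = 1  t=0,i=6
  ##... -> .   bit 24 = 0  t=2,i=10
  #.### -> #   bit 23 = 1  t=0,i=3
  #.##. -> #   bit 22 = 1  t=0,i=0
  #.#.# -> #   bit 21 = 1  t=5,i=8
  #.#.. -> .   bit 20 = 0  t=5,i=10
  #..## -> #   bit 19 = 1  t=0,i=7
  #..#. -> #   bit 18 = 1  t=6,i=0
  #...# -> #   bit 17 = 1  t=2,i=0
  #.... -> .   bit 16 = 0  t=4,i=1
  .#### -> .   bit 15 = 0  t=1,i=10
  .###. -> .   bit 14 = 0  t=0,i=4
  .##.# -> #   bit 13 = 1  t=0,i=1
  .##.. -> #   bit 12 = 1  t=4,i=10
  .#.## -> #   bit 11 = 1  t=2,i=3
  .#.#. -> #   bit 10 = 1  t=5,i=9
  .#..# -> .   bit 9 = 0  t=4,i=7
  .#... -> #   bit 8 = 1  t=6,i=2
  ..### -> .   bit 7 = 0  t=3,i=0
  ..##. -> .   bit 6 = 0  t=0,i=8
  ..#.# -> #   bit 5 = 1  t=2,i=2
  ..#.. -> #   bit 4 = 1  t=4,i=6
  ...## -> #   bit 3 = 1  t=3,i=10
  ...#. -> #   bit 2 = 1  t=2,i=1
  ....# -> #   bit 1 = 1  t=4,i=4
  ..... -> #   bit 0 = 1  t=4,i=2
  bits 01001110111011100011110100111111 = 1324236095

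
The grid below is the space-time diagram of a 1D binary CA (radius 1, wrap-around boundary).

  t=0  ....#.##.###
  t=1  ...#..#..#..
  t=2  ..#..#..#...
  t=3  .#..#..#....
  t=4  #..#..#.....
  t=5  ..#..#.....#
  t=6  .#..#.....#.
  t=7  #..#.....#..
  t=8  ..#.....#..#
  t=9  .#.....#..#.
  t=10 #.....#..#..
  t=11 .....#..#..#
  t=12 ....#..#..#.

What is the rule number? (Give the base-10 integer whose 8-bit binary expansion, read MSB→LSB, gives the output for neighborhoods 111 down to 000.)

10

  nb ###: next=.  (t=0,i=10, bit7=0)
  nb ##.: next=.  (t=0,i=7, bit6=0)
  nb #.#: next=.  (t=0,i=5, bit5=0)
  nb #..: next=.  (t=0,i=0, bit4=0)
  nb .##: next=#  (t=0,i=6, bit3=1)
  nb .#.: next=.  (t=0,i=4, bit2=0)
  nb ..#: next=#  (t=0,i=3, bit1=1)
  nb ...: next=.  (t=0,i=1, bit0=0)
  bits 00001010 = 10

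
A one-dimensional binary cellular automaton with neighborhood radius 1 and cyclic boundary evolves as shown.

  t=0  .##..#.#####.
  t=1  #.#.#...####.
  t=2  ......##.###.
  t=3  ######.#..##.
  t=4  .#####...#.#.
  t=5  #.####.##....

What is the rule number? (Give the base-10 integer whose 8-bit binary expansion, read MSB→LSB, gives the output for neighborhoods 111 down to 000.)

  ### -> #   bit 7 = 1  t=0,i=8
  ##. -> #   bit 6 = 1  t=0,i=2
  #.# -> .   bit 5 = 0  t=0,i=6
  #.. -> .   bit 4 = 0  t=0,i=3
  .## -> .   bit 3 = 0  t=0,i=1
  .#. -> .   bit 2 = 0  t=0,i=5
  ..# -> #   bit 1 = 1  t=0,i=0
  ... -> #   bit 0 = 1  t=1,i=6
  bits 11000011 = 195

195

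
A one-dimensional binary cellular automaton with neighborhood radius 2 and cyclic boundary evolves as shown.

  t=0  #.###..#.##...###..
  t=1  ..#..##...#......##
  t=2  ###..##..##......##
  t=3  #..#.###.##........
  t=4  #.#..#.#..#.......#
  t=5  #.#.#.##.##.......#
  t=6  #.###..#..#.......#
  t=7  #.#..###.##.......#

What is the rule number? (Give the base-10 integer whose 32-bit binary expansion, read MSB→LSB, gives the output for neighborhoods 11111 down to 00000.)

2729718868

  ##### -> #   bit 31 = 1  t=2,i=0
  ####. -> .   bit 30 = 0  t=2,i=1
  ###.# -> #   bit 29 = 1  t=3,i=7
  ###.. -> .   bit 28 = 0  t=0,i=4
  ##.## -> .   bit 27 = 0  t=3,i=8
  ##.#. -> .   bit 26 = 0  t=4,i=1
  ##..# -> #   bit 25 = 1  t=0,i=5
  ##... -> .   bit 24 = 0  t=0,i=11
  #.### -> #   bit 23 = 1  t=0,i=2
  #.##. -> .   bit 22 = 0  t=0,i=9
  #.#.# -> #   bit 21 = 1  t=5,i=2
  #.#.. -> #   bit 20 = 1  t=4,i=2
  #..## -> .   bit 19 = 0  t=1,i=4
  #..#. -> #   bit 18 = 1  t=0,i=6
  #...# -> .   bit 17 = 0  t=0,i=12
  #.... -> .   bit 16 = 0  t=1,i=12
  .#### -> .   bit 15 = 0  t=2,i=18
  .###. -> .   bit 14 = 0  t=0,i=3
  .##.# -> #   bit 13 = 1  t=4,i=0
  .##.. -> #   bit 12 = 1  t=0,i=10
  .#.## -> .   bit 11 = 0  t=0,i=1
  .#.#. -> #   bit 10 = 1  t=4,i=6
  .#..# -> .   bit 9 = 0  t=1,i=3
  .#... -> .   bit 8 = 0  t=1,i=11
  ..### -> .   bit 7 = 0  t=0,i=14
  ..##. -> #   bit 6 = 1  t=1,i=5
  ..#.# -> .   bit 5 = 0  t=0,i=0
  ..#.. -> #   bit 4 = 1  t=1,i=2
  ...## -> .   bit 3 = 0  t=0,i=13
  ...#. -> #   bit 2 = 1  t=1,i=9
  ....# -> .   bit 1 = 0  t=1,i=15
  ..... -> .   bit 0 = 0  t=1,i=13
  bits 10100010101101000011010001010100 = 2729718868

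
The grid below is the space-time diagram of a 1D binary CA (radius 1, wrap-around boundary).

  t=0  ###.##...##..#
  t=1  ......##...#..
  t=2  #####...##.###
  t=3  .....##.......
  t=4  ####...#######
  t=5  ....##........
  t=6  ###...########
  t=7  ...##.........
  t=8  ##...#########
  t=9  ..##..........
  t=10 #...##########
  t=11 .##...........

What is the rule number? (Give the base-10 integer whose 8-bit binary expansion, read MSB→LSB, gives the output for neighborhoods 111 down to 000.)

21

  ### -> .   bit 7 = 0  t=0,i=0
  ##. -> .   bit 6 = 0  t=0,i=2
  #.# -> .   bit 5 = 0  t=0,i=3
  #.. -> #   bit 4 = 1  t=0,i=6
  .## -> .   bit 3 = 0  t=0,i=4
  .#. -> #   bit 2 = 1  t=1,i=11
  ..# -> .   bit 1 = 0  t=0,i=8
  ... -> #   bit 0 = 1  t=0,i=7
  bits 00010101 = 21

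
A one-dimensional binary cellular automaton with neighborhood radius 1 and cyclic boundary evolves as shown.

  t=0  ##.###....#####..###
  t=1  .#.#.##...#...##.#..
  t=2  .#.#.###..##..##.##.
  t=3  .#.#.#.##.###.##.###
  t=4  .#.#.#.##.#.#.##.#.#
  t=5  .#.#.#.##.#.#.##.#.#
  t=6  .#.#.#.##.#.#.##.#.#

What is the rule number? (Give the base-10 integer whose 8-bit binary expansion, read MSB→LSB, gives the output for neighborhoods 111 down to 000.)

  ### -> .   bit 7 = 0  t=0,i=0
  ##. -> #   bit 6 = 1  t=0,i=1
  #.# -> .   bit 5 = 0  t=0,i=2
  #.. -> #   bit 4 = 1  t=0,i=6
  .## -> #   bit 3 = 1  t=0,i=3
  .#. -> #   bit 2 = 1  t=1,i=1
  ..# -> .   bit 1 = 0  t=0,i=9
  ... -> .   bit 0 = 0  t=0,i=7
  bits 01011100 = 92

92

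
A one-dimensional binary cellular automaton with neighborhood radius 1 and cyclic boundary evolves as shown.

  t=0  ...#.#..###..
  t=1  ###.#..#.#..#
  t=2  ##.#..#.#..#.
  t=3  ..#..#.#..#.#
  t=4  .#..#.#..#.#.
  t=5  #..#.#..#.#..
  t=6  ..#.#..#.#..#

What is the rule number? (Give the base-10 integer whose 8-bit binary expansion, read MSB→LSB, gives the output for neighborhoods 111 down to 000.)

  nb ###: next=#  (t=0,i=9, bit7=1)
  nb ##.: next=.  (t=0,i=10, bit6=0)
  nb #.#: next=#  (t=0,i=4, bit5=1)
  nb #..: next=.  (t=0,i=6, bit4=0)
  nb .##: next=.  (t=0,i=8, bit3=0)
  nb .#.: next=.  (t=0,i=3, bit2=0)
  nb ..#: next=#  (t=0,i=2, bit1=1)
  nb ...: next=#  (t=0,i=0, bit0=1)
  bits 10100011 = 163

163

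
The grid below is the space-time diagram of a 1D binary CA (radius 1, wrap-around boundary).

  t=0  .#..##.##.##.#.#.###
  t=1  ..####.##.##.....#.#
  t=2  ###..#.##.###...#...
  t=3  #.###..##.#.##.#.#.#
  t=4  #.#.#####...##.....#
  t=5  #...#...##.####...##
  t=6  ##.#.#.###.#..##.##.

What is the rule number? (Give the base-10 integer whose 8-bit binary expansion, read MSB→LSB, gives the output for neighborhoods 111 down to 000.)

  ### -> .   bit 7 = 0  t=0,i=18
  ##. -> #   bit 6 = 1  t=0,i=5
  #.# -> .   bit 5 = 0  t=0,i=0
  #.. -> #   bit 4 = 1  t=0,i=2
  .## -> #   bit 3 = 1  t=0,i=4
  .#. -> .   bit 2 = 0  t=0,i=1
  ..# -> #   bit 1 = 1  t=0,i=3
  ... -> .   bit 0 = 0  t=1,i=13
  bits 01011010 = 90

90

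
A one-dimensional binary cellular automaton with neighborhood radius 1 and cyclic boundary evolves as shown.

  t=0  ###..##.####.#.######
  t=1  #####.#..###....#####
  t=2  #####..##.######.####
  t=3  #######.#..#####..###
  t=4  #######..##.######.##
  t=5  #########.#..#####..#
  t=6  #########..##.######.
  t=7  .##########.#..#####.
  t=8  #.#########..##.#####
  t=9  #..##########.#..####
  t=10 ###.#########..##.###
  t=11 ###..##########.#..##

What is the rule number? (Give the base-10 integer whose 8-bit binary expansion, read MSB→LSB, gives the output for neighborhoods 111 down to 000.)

211

  ### -> #   bit 7 = 1  t=0,i=0
  ##. -> #   bit 6 = 1  t=0,i=2
  #.# -> .   bit 5 = 0  t=0,i=7
  #.. -> #   bit 4 = 1  t=0,i=3
  .## -> .   bit 3 = 0  t=0,i=5
  .#. -> .   bit 2 = 0  t=0,i=13
  ..# -> #   bit 1 = 1  t=0,i=4
  ... -> #   bit 0 = 1  t=1,i=13
  bits 11010011 = 211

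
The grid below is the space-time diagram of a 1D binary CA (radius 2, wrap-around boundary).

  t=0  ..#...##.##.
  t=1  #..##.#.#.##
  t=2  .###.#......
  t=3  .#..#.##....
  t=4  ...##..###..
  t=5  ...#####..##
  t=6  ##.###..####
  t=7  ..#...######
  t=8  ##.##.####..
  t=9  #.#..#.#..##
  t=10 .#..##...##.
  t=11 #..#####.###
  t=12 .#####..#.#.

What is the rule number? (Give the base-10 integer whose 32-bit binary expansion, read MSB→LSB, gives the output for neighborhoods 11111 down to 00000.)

2400162272

  #####|#  b31=1 t=5,i=5
  ####.|.  b30=0 t=5,i=6
  ###.#|.  b29=0 t=2,i=3
  ###..|.  b28=0 t=1,i=0
  ##.##|#  b27=1 t=0,i=8
  ##.#.|#  b26=1 t=1,i=5
  ##..#|#  b25=1 t=1,i=1
  ##...|#  b24=1 t=0,i=11
  #.###|.  b23=0 t=1,i=10
  #.##.|.  b22=0 t=0,i=9
  #.#.#|.  b21=0 t=1,i=6
  #.#..|.  b20=0 t=2,i=5
  #..##|#  b19=1 t=1,i=2
  #..#.|#  b18=1 t=3,i=3
  #...#|#  b17=1 t=0,i=0
  #....|#  b16=1 t=2,i=7
  .####|#  b15=1 t=5,i=4
  .###.|.  b14=0 t=1,i=11
  .##.#|.  b13=0 t=0,i=7
  .##..|#  b12=1 t=0,i=10
  .#.##|.  b11=0 t=1,i=9
  .#.#.|.  b10=0 t=1,i=7
  .#..#|.  b9=0 t=3,i=2
  .#...|#  b8=1 t=0,i=3
  ..###|#  b7=1 t=2,i=1
  ..##.|#  b6=1 t=0,i=6
  ..#.#|#  b5=1 t=3,i=4
  ..#..|.  b4=0 t=0,i=2
  ...##|.  b3=0 t=0,i=5
  ...#.|.  b2=0 t=0,i=1
  ....#|.  b1=0 t=2,i=11
  .....|.  b0=0 t=2,i=8
  bits 10001111000011111001000111100000 = 2400162272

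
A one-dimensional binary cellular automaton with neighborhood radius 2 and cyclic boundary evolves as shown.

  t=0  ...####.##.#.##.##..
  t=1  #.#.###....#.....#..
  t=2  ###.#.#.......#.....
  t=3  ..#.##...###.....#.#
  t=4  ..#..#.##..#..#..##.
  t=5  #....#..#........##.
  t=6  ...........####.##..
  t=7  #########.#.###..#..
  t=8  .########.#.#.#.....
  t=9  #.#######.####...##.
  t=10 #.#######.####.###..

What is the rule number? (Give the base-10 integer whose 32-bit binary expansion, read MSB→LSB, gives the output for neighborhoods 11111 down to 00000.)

4037186665

  nb #####: next=#  (t=7,i=2, bit31=1)
  nb ####.: next=#  (t=0,i=5, bit30=1)
  nb ###.#: next=#  (t=0,i=6, bit29=1)
  nb ###..: next=#  (t=1,i=6, bit28=1)
  nb ##.##: next=.  (t=0,i=7, bit27=0)
  nb ##.#.: next=.  (t=0,i=10, bit26=0)
  nb ##..#: next=.  (t=4,i=9, bit25=0)
  nb ##...: next=.  (t=0,i=18, bit24=0)
  nb #.###: next=#  (t=1,i=4, bit23=1)
  nb #.##.: next=.  (t=0,i=8, bit22=0)
  nb #.#.#: next=#  (t=0,i=11, bit21=1)
  nb #.#..: next=.  (t=2,i=6, bit20=0)
  nb #..##: next=.  (t=4,i=16, bit19=0)
  nb #..#.: next=.  (t=1,i=19, bit18=0)
  nb #...#: next=#  (t=3,i=7, bit17=1)
  nb #....: next=.  (t=0,i=19, bit16=0)
  nb .####: next=#  (t=0,i=4, bit15=1)
  nb .###.: next=.  (t=1,i=5, bit14=0)
  nb .##.#: next=.  (t=0,i=9, bit13=0)
  nb .##..: next=#  (t=0,i=17, bit12=1)
  nb .#.##: next=.  (t=0,i=12, bit11=0)
  nb .#.#.: next=#  (t=1,i=1, bit10=1)
  nb .#..#: next=.  (t=1,i=18, bit9=0)
  nb .#...: next=.  (t=1,i=12, bit8=0)
  nb ..###: next=.  (t=0,i=3, bit7=0)
  nb ..##.: next=#  (t=4,i=17, bit6=1)
  nb ..#.#: next=#  (t=1,i=0, bit5=1)
  nb ..#..: next=.  (t=1,i=11, bit4=0)
  nb ...##: next=#  (t=0,i=2, bit3=1)
  nb ...#.: next=.  (t=1,i=10, bit2=0)
  nb ....#: next=.  (t=0,i=1, bit1=0)
  nb .....: next=#  (t=0,i=0, bit0=1)
  bits 11110000101000101001010001101001 = 4037186665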